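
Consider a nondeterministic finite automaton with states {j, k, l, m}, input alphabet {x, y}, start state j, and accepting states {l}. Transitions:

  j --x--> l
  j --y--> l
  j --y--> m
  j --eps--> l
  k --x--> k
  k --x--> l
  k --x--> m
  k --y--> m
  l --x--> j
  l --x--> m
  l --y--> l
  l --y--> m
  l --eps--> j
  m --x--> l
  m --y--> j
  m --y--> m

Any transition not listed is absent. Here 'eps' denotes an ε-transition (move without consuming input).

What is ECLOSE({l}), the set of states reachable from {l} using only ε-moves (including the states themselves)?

Begin with {l}.
ε-move l → j; add j.

{j, l}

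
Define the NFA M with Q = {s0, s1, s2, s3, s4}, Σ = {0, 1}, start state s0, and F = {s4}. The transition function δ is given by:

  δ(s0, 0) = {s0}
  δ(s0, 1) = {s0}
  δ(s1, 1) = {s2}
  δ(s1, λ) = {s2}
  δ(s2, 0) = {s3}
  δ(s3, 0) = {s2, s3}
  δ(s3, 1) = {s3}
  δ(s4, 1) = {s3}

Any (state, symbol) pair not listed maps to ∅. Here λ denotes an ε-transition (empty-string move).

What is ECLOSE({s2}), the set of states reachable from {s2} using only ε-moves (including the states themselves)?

Begin with {s2}.
No ε-moves leave this set, so the closure equals the set itself.

{s2}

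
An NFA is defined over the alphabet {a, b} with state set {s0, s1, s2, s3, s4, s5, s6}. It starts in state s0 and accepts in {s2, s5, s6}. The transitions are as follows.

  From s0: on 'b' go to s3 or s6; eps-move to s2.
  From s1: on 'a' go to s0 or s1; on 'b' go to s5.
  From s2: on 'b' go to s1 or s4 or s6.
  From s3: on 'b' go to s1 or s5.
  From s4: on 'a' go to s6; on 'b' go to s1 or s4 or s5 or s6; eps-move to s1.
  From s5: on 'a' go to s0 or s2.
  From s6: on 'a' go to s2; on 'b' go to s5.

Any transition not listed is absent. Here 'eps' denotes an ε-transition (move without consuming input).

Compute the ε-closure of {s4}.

Begin with {s4}.
ε-move s4 → s1; add s1.

{s1, s4}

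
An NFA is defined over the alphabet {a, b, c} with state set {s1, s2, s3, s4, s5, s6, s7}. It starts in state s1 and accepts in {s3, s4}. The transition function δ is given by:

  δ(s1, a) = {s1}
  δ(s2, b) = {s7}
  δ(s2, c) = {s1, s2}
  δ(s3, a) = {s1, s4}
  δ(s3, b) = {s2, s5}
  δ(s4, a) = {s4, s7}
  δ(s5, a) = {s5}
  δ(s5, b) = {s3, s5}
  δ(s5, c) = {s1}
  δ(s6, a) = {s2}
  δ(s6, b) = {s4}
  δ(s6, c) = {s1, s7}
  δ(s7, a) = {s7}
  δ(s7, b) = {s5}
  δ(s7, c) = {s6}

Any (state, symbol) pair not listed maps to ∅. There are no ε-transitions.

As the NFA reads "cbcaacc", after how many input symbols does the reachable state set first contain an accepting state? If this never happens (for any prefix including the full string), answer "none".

none

Start in {s1}.
Read 'c': {s1} → ∅.
The set is empty and remains empty for the remaining 6 symbols.
No reachable set along the way intersects F.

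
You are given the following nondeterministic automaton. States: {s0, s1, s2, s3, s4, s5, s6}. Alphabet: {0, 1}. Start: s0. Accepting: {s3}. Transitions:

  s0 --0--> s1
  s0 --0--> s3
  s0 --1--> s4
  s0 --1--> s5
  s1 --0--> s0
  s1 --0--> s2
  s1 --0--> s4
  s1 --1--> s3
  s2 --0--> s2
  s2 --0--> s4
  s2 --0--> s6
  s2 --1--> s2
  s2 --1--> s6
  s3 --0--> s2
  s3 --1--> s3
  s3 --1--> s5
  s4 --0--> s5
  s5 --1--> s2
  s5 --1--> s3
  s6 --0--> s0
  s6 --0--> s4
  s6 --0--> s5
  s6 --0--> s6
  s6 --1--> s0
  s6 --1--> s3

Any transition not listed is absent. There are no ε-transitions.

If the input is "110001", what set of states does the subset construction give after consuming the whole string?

{s0, s2, s3, s4, s5, s6}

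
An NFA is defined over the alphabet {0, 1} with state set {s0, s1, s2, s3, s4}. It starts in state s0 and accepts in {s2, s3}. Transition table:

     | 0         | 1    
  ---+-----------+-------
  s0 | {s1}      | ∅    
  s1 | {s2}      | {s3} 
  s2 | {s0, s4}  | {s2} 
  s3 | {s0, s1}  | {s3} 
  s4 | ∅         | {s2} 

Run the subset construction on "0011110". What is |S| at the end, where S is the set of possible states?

2

Start in {s0}.
Read '0': s0→{s1}; now {s1}.
Read '0': s1→{s2}; now {s2}.
Read '1': s2→{s2}; now {s2}.
Read '1': s2→{s2}; now {s2}.
Read '1': s2→{s2}; now {s2}.
Read '1': s2→{s2}; now {s2}.
Read '0': s2→{s0, s4}; now {s0, s4}.
That set has 2 states.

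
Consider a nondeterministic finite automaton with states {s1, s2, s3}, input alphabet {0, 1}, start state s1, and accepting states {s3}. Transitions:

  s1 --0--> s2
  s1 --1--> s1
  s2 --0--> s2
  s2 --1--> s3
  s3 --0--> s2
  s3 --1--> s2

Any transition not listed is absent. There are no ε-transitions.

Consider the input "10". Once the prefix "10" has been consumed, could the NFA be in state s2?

Yes

Start in {s1}.
Read '1': s1→{s1}; now {s1}.
Read '0': s1→{s2}; now {s2}.
State s2 is in {s2}.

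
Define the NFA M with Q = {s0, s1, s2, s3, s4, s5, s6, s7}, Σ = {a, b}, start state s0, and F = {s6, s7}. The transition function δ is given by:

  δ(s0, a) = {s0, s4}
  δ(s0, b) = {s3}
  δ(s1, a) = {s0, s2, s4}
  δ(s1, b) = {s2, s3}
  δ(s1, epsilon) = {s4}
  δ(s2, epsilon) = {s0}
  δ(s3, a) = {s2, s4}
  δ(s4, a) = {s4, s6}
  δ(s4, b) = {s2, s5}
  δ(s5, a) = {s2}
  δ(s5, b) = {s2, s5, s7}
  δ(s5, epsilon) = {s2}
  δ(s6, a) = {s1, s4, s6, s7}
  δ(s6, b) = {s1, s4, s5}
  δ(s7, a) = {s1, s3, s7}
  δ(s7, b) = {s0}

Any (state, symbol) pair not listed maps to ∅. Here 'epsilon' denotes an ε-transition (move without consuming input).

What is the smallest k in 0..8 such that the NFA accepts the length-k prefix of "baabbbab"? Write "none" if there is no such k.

Start in {s0}.
Read 'b': s0→{s3}; now {s3}.
Read 'a': s3→{s2, s4}; union {s2, s4}; ε-closure = {s0, s2, s4}.
Read 'a': s0→{s0, s4}, s2→∅, s4→{s4, s6}; now {s0, s4, s6}.
None of the earlier sets intersect F, but {s0, s4, s6} does.

3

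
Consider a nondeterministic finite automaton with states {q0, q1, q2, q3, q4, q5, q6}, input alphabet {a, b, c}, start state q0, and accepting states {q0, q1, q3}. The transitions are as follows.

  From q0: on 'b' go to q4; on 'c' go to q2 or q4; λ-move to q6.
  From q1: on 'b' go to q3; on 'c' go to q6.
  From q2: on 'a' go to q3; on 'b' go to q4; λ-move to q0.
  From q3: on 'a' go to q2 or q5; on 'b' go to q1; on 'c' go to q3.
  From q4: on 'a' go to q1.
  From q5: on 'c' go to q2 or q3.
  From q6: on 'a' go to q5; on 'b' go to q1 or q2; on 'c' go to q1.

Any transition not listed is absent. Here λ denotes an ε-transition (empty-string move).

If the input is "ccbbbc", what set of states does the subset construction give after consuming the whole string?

{q0, q1, q2, q3, q4, q6}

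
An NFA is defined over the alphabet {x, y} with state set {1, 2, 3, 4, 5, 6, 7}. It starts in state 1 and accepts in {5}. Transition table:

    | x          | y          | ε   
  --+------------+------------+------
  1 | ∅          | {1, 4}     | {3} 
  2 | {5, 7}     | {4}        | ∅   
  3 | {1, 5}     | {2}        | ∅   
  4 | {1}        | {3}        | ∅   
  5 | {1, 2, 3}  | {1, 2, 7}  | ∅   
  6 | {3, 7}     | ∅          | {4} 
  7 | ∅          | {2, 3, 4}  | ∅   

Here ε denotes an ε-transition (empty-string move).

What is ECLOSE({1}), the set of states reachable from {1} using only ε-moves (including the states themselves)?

Begin with {1}.
ε-move 1 → 3; add 3.

{1, 3}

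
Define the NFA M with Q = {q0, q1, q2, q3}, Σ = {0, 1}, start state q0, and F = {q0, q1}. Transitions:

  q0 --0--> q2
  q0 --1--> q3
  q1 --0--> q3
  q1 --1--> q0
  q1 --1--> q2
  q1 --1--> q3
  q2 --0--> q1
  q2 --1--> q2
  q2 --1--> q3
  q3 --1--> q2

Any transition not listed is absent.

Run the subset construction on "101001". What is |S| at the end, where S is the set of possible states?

Start in {q0}.
Read '1': {q0} → {q3}.
Read '0': {q3} → ∅.
The set is empty and remains empty for the remaining 4 symbols.
That set has 0 states.

0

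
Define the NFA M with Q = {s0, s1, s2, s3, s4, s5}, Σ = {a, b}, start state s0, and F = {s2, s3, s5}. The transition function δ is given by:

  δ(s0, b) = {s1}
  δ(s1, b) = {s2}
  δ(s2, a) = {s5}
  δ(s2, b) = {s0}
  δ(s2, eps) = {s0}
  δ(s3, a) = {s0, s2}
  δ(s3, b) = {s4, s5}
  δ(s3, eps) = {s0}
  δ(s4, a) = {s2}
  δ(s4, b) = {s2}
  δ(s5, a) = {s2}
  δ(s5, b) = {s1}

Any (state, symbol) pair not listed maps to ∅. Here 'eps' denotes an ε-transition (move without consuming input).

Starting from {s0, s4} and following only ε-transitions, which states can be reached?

{s0, s4}

Begin with {s0, s4}.
No ε-moves leave this set, so the closure equals the set itself.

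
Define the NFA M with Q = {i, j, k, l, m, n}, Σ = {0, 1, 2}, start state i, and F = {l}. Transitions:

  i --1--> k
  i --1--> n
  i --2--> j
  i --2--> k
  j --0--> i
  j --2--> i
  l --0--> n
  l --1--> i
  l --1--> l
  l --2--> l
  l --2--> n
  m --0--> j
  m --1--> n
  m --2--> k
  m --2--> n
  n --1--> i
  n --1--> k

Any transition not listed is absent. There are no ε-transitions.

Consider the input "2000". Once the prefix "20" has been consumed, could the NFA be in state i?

Start in {i}.
Read '2': i→{j, k}; now {j, k}.
Read '0': j→{i}, k→∅; now {i}.
State i is in {i}.

Yes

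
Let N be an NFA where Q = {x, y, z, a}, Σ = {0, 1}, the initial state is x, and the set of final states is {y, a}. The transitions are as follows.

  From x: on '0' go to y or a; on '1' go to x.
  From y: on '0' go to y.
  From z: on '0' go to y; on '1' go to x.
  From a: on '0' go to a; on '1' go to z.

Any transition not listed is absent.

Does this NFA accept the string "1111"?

Start in {x}.
Read '1': x→{x}; now {x}.
Read '1': x→{x}; now {x}.
Read '1': x→{x}; now {x}.
Read '1': x→{x}; now {x}.
The final set {x} contains no accepting state.

No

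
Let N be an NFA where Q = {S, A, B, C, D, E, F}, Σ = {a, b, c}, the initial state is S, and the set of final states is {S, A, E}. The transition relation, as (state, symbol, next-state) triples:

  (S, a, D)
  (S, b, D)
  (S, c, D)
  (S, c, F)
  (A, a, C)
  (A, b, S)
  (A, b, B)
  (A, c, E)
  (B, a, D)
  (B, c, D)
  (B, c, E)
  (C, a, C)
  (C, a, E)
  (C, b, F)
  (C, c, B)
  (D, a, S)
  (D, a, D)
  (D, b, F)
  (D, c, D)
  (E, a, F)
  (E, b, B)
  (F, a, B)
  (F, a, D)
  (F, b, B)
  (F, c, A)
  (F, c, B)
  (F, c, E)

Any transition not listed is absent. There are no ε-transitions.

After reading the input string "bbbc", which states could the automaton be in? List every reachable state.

Start in {S}.
Read 'b': S→{D}; now {D}.
Read 'b': D→{F}; now {F}.
Read 'b': F→{B}; now {B}.
Read 'c': B→{D, E}; now {D, E}.

{D, E}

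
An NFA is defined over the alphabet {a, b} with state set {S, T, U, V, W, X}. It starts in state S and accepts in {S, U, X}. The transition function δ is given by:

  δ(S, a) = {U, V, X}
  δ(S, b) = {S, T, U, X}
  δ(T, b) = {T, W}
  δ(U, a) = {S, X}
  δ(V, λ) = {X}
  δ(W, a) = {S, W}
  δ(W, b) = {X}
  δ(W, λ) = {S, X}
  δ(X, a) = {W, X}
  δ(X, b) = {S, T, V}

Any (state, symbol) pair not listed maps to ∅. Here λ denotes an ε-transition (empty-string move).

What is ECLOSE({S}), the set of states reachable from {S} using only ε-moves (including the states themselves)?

{S}

Begin with {S}.
No ε-moves leave this set, so the closure equals the set itself.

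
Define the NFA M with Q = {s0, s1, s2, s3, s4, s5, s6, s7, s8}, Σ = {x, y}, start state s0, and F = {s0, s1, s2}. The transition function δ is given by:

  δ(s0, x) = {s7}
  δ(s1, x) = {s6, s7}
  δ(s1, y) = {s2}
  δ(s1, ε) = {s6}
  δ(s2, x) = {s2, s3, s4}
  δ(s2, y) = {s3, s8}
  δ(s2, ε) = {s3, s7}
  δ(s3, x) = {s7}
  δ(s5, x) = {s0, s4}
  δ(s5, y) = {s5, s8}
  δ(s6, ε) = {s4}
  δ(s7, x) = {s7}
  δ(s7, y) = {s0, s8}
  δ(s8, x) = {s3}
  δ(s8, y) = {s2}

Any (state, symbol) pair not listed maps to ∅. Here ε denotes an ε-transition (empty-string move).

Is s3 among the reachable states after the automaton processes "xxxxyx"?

Yes

Start in {s0}.
Read 'x': s0→{s7}; now {s7}.
Read 'x': s7→{s7}; now {s7}.
Read 'x': s7→{s7}; now {s7}.
Read 'x': s7→{s7}; now {s7}.
Read 'y': s7→{s0, s8}; now {s0, s8}.
Read 'x': s0→{s7}, s8→{s3}; now {s3, s7}.
State s3 is in {s3, s7}.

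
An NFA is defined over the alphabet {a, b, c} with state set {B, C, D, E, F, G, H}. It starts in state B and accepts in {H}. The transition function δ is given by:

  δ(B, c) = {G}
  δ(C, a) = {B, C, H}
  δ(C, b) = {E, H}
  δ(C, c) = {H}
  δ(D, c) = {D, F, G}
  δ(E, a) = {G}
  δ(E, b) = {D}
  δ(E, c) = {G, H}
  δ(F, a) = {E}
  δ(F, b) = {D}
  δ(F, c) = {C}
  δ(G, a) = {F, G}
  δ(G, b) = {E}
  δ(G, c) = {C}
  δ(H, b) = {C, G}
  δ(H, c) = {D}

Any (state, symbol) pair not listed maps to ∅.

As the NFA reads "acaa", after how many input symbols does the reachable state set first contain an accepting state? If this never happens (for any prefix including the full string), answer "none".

none

Start in {B}.
Read 'a': {B} → ∅.
The set is empty and remains empty for the remaining 3 symbols.
No reachable set along the way intersects F.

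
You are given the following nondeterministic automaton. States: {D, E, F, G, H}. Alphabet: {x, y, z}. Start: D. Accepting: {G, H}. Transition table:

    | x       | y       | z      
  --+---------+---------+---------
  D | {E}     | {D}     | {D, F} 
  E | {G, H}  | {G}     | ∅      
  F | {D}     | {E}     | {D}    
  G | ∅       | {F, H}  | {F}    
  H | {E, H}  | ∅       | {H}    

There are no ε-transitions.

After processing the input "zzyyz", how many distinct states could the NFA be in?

2

Start in {D}.
Read 'z': D→{D, F}; now {D, F}.
Read 'z': D→{D, F}, F→{D}; now {D, F}.
Read 'y': D→{D}, F→{E}; now {D, E}.
Read 'y': D→{D}, E→{G}; now {D, G}.
Read 'z': D→{D, F}, G→{F}; now {D, F}.
That set has 2 states.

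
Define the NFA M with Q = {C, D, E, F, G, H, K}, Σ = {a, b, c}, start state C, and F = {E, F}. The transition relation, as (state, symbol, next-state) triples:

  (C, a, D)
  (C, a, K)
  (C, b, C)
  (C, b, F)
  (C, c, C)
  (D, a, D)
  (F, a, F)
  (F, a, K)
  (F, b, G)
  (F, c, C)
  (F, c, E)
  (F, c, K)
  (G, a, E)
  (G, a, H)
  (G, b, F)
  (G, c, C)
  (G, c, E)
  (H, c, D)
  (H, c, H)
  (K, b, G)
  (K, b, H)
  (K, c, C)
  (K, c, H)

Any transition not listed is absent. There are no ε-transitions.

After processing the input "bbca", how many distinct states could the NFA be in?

Start in {C}.
Read 'b': {C} → {C, F}.
Read 'b': {C, F} → {C, F, G}.
Read 'c': {C, F, G} → {C, E, K}.
Read 'a': {C, E, K} → {D, K}.
That set has 2 states.

2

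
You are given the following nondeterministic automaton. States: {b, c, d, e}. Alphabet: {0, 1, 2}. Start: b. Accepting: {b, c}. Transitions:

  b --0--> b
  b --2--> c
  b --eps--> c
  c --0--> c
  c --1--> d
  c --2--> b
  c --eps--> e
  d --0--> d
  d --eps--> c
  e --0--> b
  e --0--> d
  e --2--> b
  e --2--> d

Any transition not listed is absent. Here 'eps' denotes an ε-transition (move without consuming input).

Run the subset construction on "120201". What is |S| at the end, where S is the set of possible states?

3

Start: ε-closure({b}) = {b, c, e}.
Read '1': b→∅, c→{d}, e→∅; union {d}; ε-closure = {c, d, e}.
Read '2': c→{b}, d→∅, e→{b, d}; union {b, d}; ε-closure = {b, c, d, e}.
Read '0': b→{b}, c→{c}, d→{d}, e→{b, d}; union {b, c, d}; ε-closure = {b, c, d, e}.
Read '2': b→{c}, c→{b}, d→∅, e→{b, d}; union {b, c, d}; ε-closure = {b, c, d, e}.
Read '0': b→{b}, c→{c}, d→{d}, e→{b, d}; union {b, c, d}; ε-closure = {b, c, d, e}.
Read '1': b→∅, c→{d}, d→∅, e→∅; union {d}; ε-closure = {c, d, e}.
That set has 3 states.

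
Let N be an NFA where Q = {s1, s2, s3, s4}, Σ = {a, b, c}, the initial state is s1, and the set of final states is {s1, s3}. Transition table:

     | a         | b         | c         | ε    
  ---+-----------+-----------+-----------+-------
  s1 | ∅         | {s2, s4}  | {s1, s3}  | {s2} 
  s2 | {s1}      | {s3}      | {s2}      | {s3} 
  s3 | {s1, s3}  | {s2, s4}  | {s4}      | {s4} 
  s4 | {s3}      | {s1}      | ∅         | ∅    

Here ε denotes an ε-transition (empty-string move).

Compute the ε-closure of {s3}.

Begin with {s3}.
ε-move s3 → s4; add s4.

{s3, s4}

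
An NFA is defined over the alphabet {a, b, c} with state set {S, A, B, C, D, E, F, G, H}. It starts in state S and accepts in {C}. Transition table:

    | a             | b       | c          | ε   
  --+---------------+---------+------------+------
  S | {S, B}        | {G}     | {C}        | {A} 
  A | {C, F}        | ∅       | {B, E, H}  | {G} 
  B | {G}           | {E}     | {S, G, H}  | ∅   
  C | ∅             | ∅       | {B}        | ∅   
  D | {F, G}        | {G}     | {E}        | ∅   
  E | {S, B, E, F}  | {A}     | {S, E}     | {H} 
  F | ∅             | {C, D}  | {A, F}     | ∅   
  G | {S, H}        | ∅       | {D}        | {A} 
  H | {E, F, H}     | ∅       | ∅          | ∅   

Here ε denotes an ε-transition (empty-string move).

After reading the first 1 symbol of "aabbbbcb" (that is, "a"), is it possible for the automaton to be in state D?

No

Start: ε-closure({S}) = {S, A, G}.
Read 'a': {S, A, G} → {S, A, B, C, F, G, H}.
State D is not in {S, A, B, C, F, G, H}.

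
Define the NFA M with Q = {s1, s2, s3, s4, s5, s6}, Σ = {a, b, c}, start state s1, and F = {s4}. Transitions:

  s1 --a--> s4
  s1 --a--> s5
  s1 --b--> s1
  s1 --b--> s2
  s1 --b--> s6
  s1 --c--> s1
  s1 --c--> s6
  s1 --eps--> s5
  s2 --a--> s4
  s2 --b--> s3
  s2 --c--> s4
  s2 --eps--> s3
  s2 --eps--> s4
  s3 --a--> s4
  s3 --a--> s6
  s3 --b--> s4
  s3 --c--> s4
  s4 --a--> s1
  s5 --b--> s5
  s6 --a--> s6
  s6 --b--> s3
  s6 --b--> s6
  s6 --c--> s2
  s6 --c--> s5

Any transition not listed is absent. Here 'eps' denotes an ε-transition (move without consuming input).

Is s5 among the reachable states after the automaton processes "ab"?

Start: ε-closure({s1}) = {s1, s5}.
Read 'a': {s1, s5} → {s4, s5}.
Read 'b': {s4, s5} → {s5}.
State s5 is in {s5}.

Yes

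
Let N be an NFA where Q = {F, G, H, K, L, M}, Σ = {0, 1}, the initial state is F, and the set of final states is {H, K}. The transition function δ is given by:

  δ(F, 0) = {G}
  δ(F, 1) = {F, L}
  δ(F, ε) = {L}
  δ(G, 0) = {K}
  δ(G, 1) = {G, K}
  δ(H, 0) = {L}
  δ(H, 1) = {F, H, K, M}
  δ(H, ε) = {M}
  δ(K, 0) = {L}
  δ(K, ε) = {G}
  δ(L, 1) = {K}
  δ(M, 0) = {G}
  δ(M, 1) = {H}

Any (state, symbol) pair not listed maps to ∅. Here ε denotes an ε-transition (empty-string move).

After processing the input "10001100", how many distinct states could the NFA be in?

Start: ε-closure({F}) = {F, L}.
Read '1': {F, L} → {F, G, K, L}.
Read '0': {F, G, K, L} → {G, K, L}.
Read '0': {G, K, L} → {G, K, L}.
Read '0': {G, K, L} → {G, K, L}.
Read '1': {G, K, L} → {G, K}.
Read '1': {G, K} → {G, K}.
Read '0': {G, K} → {G, K, L}.
Read '0': {G, K, L} → {G, K, L}.
That set has 3 states.

3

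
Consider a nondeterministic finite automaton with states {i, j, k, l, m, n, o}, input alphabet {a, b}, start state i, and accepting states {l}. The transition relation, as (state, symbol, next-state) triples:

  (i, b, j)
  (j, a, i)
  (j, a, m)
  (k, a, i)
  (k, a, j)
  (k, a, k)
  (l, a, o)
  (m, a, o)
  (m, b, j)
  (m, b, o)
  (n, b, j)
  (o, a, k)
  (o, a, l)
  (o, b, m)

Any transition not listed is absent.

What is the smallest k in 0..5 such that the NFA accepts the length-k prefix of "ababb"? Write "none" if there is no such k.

none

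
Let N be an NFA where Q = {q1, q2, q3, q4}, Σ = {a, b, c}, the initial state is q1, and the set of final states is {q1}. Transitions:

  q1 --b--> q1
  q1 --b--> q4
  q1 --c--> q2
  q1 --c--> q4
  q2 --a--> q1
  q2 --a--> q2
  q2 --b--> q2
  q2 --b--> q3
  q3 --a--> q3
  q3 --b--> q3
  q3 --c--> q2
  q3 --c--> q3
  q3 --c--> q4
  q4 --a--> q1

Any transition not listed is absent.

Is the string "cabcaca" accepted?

Yes

Start in {q1}.
Read 'c': q1→{q2, q4}; now {q2, q4}.
Read 'a': q2→{q1, q2}, q4→{q1}; now {q1, q2}.
Read 'b': q1→{q1, q4}, q2→{q2, q3}; now {q1, q2, q3, q4}.
Read 'c': q1→{q2, q4}, q2→∅, q3→{q2, q3, q4}, q4→∅; now {q2, q3, q4}.
Read 'a': q2→{q1, q2}, q3→{q3}, q4→{q1}; now {q1, q2, q3}.
Read 'c': q1→{q2, q4}, q2→∅, q3→{q2, q3, q4}; now {q2, q3, q4}.
Read 'a': q2→{q1, q2}, q3→{q3}, q4→{q1}; now {q1, q2, q3}.
The final set {q1, q2, q3} contains the accepting state q1.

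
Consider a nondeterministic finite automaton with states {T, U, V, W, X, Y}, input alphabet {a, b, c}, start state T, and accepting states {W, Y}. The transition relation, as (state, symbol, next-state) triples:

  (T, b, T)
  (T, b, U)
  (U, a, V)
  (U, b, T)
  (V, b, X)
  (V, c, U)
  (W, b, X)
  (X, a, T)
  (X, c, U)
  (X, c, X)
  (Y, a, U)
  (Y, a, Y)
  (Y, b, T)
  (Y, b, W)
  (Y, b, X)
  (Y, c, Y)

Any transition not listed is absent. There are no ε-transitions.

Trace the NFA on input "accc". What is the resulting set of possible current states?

Start in {T}.
Read 'a': T→∅; now ∅.
The set is empty and remains empty for the remaining 3 symbols.

∅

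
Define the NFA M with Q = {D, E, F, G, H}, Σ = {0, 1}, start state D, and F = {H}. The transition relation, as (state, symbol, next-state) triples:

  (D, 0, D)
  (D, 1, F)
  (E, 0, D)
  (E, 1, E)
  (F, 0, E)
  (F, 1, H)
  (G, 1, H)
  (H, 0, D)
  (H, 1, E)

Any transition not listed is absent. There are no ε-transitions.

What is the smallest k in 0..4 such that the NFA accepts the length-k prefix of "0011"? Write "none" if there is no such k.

4

Start in {D}.
Read '0': {D} → {D}.
Read '0': {D} → {D}.
Read '1': {D} → {F}.
Read '1': {F} → {H}.
None of the earlier sets intersect F, but {H} does.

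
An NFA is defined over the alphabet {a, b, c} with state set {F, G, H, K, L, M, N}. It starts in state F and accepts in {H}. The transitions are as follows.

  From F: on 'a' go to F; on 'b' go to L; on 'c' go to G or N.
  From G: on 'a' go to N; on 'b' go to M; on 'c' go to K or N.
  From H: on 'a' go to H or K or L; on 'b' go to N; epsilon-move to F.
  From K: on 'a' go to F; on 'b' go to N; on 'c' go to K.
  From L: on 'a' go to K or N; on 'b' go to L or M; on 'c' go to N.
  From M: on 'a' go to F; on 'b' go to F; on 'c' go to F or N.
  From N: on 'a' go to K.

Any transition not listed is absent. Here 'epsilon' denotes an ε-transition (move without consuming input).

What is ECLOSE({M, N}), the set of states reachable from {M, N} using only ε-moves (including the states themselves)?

{M, N}

Begin with {M, N}.
No ε-moves leave this set, so the closure equals the set itself.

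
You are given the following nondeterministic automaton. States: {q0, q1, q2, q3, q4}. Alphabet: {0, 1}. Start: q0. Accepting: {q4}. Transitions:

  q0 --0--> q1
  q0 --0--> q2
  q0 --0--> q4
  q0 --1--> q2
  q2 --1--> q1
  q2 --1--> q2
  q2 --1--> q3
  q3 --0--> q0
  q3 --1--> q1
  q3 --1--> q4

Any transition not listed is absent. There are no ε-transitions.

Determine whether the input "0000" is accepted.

No

Start in {q0}.
Read '0': q0→{q1, q2, q4}; now {q1, q2, q4}.
Read '0': q1→∅, q2→∅, q4→∅; now ∅.
The set is empty and remains empty for the remaining 2 symbols.
The final set ∅ contains no accepting state.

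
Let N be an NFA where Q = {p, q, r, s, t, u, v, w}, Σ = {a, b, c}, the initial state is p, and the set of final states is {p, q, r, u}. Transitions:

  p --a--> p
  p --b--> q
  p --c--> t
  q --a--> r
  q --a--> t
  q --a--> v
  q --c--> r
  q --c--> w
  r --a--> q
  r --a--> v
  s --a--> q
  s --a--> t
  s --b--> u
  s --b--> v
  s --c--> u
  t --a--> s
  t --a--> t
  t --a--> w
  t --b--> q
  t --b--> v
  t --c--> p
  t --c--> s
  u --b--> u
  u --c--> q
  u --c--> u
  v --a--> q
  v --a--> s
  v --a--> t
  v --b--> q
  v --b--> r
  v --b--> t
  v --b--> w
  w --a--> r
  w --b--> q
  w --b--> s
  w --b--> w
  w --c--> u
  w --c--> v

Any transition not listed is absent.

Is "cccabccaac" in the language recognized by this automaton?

Start in {p}.
Read 'c': p→{t}; now {t}.
Read 'c': t→{p, s}; now {p, s}.
Read 'c': p→{t}, s→{u}; now {t, u}.
Read 'a': t→{s, t, w}, u→∅; now {s, t, w}.
Read 'b': s→{u, v}, t→{q, v}, w→{q, s, w}; now {q, s, u, v, w}.
Read 'c': q→{r, w}, s→{u}, u→{q, u}, v→∅, w→{u, v}; now {q, r, u, v, w}.
Read 'c': q→{r, w}, r→∅, u→{q, u}, v→∅, w→{u, v}; now {q, r, u, v, w}.
Read 'a': q→{r, t, v}, r→{q, v}, u→∅, v→{q, s, t}, w→{r}; now {q, r, s, t, v}.
Read 'a': q→{r, t, v}, r→{q, v}, s→{q, t}, t→{s, t, w}, v→{q, s, t}; now {q, r, s, t, v, w}.
Read 'c': q→{r, w}, r→∅, s→{u}, t→{p, s}, v→∅, w→{u, v}; now {p, r, s, u, v, w}.
The final set {p, r, s, u, v, w} contains the accepting states p, r, u.

Yes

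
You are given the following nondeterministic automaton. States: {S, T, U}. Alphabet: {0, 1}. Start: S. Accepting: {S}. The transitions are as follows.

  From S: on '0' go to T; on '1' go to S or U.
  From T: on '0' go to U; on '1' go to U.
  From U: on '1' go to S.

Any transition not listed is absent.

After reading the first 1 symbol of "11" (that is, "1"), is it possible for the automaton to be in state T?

No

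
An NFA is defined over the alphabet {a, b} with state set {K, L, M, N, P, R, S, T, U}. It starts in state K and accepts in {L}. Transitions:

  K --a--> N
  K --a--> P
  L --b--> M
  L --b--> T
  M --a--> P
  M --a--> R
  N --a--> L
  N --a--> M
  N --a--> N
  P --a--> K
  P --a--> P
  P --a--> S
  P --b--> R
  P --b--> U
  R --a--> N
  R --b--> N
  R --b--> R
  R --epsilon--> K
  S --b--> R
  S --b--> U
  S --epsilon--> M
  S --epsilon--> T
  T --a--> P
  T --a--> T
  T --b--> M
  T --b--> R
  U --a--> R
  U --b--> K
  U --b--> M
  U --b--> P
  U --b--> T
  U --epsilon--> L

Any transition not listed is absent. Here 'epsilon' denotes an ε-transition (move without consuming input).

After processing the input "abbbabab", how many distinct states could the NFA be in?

7

Start in {K}.
Read 'a': {K} → {N, P}.
Read 'b': {N, P} → {K, L, R, U}.
Read 'b': {K, L, R, U} → {K, M, N, P, R, T}.
Read 'b': {K, M, N, P, R, T} → {K, L, M, N, R, U}.
Read 'a': {K, L, M, N, R, U} → {K, L, M, N, P, R}.
Read 'b': {K, L, M, N, P, R} → {K, L, M, N, R, T, U}.
Read 'a': {K, L, M, N, R, T, U} → {K, L, M, N, P, R, T}.
Read 'b': {K, L, M, N, P, R, T} → {K, L, M, N, R, T, U}.
That set has 7 states.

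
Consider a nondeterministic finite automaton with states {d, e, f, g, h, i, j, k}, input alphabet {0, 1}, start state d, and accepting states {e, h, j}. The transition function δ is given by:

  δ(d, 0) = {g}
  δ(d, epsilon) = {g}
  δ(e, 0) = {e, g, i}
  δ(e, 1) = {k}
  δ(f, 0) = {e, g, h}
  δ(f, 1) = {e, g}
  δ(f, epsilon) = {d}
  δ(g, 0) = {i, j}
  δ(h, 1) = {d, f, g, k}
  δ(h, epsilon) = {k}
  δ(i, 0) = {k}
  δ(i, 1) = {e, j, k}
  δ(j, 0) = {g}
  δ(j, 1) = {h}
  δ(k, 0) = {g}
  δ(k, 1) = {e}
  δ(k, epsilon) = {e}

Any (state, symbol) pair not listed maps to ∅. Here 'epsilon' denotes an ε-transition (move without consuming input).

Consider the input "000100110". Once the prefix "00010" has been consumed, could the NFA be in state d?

Start: ε-closure({d}) = {d, g}.
Read '0': d→{g}, g→{i, j}; now {g, i, j}.
Read '0': g→{i, j}, i→{k}, j→{g}; union {g, i, j, k}; ε-closure = {e, g, i, j, k}.
Read '0': e→{e, g, i}, g→{i, j}, i→{k}, j→{g}, k→{g}; now {e, g, i, j, k}.
Read '1': e→{k}, g→∅, i→{e, j, k}, j→{h}, k→{e}; now {e, h, j, k}.
Read '0': e→{e, g, i}, h→∅, j→{g}, k→{g}; now {e, g, i}.
State d is not in {e, g, i}.

No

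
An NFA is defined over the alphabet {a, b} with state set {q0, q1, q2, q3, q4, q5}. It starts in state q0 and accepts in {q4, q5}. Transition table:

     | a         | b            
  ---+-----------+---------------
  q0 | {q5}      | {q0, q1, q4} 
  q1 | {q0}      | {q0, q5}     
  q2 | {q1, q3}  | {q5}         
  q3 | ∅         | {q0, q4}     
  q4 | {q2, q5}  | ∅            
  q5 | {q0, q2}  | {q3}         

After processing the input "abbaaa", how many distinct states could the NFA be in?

4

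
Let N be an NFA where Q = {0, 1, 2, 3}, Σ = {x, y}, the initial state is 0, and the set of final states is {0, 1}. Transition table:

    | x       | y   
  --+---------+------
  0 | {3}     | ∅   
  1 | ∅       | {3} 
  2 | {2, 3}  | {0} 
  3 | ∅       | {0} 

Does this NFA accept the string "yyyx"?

Start in {0}.
Read 'y': 0→∅; now ∅.
The set is empty and remains empty for the remaining 3 symbols.
The final set ∅ contains no accepting state.

No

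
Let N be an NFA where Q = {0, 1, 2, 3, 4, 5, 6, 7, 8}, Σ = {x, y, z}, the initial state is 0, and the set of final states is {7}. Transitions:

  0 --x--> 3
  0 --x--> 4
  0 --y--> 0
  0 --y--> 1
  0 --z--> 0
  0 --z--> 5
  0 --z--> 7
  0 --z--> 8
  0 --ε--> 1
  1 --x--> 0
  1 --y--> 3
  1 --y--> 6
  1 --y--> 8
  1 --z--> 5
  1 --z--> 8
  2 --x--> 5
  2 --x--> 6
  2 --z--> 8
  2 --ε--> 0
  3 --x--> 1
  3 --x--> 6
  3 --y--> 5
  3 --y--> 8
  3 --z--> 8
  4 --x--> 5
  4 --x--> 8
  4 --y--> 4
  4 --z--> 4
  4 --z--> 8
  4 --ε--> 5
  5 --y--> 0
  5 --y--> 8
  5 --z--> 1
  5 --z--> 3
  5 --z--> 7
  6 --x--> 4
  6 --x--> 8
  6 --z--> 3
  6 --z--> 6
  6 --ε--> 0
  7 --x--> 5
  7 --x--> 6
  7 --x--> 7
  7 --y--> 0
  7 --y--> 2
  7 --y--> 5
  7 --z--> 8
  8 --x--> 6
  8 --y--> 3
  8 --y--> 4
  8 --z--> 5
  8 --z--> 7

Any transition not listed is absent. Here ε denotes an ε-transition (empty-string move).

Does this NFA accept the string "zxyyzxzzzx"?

Yes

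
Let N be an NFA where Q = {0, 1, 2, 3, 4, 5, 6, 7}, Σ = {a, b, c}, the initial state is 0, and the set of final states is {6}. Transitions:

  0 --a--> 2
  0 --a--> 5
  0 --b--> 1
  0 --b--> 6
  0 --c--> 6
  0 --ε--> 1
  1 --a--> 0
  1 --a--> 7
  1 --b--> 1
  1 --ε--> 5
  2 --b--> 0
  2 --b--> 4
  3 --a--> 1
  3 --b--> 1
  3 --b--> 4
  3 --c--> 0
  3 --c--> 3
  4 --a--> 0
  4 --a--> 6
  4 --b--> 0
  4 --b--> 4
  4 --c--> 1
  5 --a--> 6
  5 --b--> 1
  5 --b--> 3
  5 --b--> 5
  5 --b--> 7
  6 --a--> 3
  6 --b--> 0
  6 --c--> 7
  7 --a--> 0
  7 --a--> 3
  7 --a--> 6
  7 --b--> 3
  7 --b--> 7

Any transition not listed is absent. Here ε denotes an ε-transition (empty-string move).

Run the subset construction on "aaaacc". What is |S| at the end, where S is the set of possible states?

Start: ε-closure({0}) = {0, 1, 5}.
Read 'a': 0→{2, 5}, 1→{0, 7}, 5→{6}; union {0, 2, 5, 6, 7}; ε-closure = {0, 1, 2, 5, 6, 7}.
Read 'a': 0→{2, 5}, 1→{0, 7}, 2→∅, 5→{6}, 6→{3}, 7→{0, 3, 6}; union {0, 2, 3, 5, 6, 7}; ε-closure = {0, 1, 2, 3, 5, 6, 7}.
Read 'a': 0→{2, 5}, 1→{0, 7}, 2→∅, 3→{1}, 5→{6}, 6→{3}, 7→{0, 3, 6}; now {0, 1, 2, 3, 5, 6, 7}.
Read 'a': 0→{2, 5}, 1→{0, 7}, 2→∅, 3→{1}, 5→{6}, 6→{3}, 7→{0, 3, 6}; now {0, 1, 2, 3, 5, 6, 7}.
Read 'c': 0→{6}, 1→∅, 2→∅, 3→{0, 3}, 5→∅, 6→{7}, 7→∅; union {0, 3, 6, 7}; ε-closure = {0, 1, 3, 5, 6, 7}.
Read 'c': 0→{6}, 1→∅, 3→{0, 3}, 5→∅, 6→{7}, 7→∅; union {0, 3, 6, 7}; ε-closure = {0, 1, 3, 5, 6, 7}.
That set has 6 states.

6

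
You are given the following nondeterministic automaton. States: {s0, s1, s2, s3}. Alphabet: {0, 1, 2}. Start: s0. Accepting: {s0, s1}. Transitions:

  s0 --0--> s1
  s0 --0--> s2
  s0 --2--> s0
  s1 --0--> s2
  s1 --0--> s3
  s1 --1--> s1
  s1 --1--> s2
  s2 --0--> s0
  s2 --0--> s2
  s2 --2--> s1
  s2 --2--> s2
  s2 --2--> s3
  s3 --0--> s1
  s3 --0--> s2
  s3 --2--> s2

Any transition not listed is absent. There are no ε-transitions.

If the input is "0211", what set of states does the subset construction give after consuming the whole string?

{s1, s2}

Start in {s0}.
Read '0': {s0} → {s1, s2}.
Read '2': {s1, s2} → {s1, s2, s3}.
Read '1': {s1, s2, s3} → {s1, s2}.
Read '1': {s1, s2} → {s1, s2}.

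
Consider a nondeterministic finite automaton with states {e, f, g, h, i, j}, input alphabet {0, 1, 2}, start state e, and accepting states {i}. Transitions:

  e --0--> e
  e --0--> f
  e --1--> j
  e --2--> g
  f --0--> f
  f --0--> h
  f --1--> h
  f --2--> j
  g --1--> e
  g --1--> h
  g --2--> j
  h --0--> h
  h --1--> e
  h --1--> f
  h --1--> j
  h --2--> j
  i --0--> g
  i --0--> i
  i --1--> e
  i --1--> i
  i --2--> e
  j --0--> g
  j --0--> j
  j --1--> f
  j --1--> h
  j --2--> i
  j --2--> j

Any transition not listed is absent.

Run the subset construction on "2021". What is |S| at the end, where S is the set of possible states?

Start in {e}.
Read '2': {e} → {g}.
Read '0': {g} → ∅.
The set is empty and remains empty for the remaining 2 symbols.
That set has 0 states.

0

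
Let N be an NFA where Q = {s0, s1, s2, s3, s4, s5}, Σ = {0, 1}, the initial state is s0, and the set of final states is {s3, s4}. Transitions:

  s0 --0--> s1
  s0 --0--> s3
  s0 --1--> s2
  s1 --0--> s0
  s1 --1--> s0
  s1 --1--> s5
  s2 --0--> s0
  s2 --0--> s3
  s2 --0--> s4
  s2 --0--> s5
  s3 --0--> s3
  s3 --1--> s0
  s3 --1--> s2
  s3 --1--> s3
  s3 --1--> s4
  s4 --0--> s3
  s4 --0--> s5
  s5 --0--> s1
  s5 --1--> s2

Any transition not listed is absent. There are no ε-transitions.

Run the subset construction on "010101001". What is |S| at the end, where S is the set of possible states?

Start in {s0}.
Read '0': {s0} → {s1, s3}.
Read '1': {s1, s3} → {s0, s2, s3, s4, s5}.
Read '0': {s0, s2, s3, s4, s5} → {s0, s1, s3, s4, s5}.
Read '1': {s0, s1, s3, s4, s5} → {s0, s2, s3, s4, s5}.
Read '0': {s0, s2, s3, s4, s5} → {s0, s1, s3, s4, s5}.
Read '1': {s0, s1, s3, s4, s5} → {s0, s2, s3, s4, s5}.
Read '0': {s0, s2, s3, s4, s5} → {s0, s1, s3, s4, s5}.
Read '0': {s0, s1, s3, s4, s5} → {s0, s1, s3, s5}.
Read '1': {s0, s1, s3, s5} → {s0, s2, s3, s4, s5}.
That set has 5 states.

5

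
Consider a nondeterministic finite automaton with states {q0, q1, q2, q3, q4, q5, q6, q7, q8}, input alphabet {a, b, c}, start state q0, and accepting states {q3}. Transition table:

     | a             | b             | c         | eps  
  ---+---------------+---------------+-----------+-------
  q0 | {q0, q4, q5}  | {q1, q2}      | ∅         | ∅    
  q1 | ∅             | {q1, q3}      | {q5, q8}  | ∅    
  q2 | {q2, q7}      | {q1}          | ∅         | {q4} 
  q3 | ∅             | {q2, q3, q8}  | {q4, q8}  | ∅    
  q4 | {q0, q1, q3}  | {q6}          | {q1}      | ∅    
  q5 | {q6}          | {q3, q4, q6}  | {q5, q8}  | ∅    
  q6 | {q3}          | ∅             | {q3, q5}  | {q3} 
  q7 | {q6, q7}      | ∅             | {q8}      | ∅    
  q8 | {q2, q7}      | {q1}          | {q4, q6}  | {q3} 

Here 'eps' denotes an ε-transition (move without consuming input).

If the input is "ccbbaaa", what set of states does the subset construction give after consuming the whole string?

Start in {q0}.
Read 'c': {q0} → ∅.
The set is empty and remains empty for the remaining 6 symbols.

∅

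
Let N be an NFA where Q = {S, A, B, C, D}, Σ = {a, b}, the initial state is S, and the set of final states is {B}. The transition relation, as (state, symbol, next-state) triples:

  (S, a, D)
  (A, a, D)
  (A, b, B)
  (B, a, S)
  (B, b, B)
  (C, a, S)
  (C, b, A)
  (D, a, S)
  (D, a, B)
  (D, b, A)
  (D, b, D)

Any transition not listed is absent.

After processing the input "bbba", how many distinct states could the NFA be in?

0

Start in {S}.
Read 'b': {S} → ∅.
The set is empty and remains empty for the remaining 3 symbols.
That set has 0 states.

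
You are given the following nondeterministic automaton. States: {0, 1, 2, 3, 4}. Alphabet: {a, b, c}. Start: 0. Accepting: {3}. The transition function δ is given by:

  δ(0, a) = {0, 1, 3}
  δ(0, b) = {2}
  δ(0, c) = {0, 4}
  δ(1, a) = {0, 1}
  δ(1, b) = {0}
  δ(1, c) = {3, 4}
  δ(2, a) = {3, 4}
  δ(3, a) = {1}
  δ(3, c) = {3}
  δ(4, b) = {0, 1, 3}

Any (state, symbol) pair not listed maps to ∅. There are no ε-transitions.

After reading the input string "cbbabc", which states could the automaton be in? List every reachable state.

Start in {0}.
Read 'c': {0} → {0, 4}.
Read 'b': {0, 4} → {0, 1, 2, 3}.
Read 'b': {0, 1, 2, 3} → {0, 2}.
Read 'a': {0, 2} → {0, 1, 3, 4}.
Read 'b': {0, 1, 3, 4} → {0, 1, 2, 3}.
Read 'c': {0, 1, 2, 3} → {0, 3, 4}.

{0, 3, 4}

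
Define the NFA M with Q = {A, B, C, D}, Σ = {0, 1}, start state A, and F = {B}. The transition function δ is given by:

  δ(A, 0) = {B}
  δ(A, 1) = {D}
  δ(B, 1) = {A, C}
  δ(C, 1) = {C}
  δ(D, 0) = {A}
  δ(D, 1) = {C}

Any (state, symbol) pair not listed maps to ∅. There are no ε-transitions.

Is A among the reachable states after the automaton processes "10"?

Start in {A}.
Read '1': A→{D}; now {D}.
Read '0': D→{A}; now {A}.
State A is in {A}.

Yes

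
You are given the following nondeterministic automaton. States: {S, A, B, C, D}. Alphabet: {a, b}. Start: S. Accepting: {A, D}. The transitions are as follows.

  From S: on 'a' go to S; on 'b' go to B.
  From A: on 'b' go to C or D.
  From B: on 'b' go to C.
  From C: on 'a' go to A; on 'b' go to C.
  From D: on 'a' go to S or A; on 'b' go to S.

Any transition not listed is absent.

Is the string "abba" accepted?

Start in {S}.
Read 'a': S→{S}; now {S}.
Read 'b': S→{B}; now {B}.
Read 'b': B→{C}; now {C}.
Read 'a': C→{A}; now {A}.
The final set {A} contains the accepting state A.

Yes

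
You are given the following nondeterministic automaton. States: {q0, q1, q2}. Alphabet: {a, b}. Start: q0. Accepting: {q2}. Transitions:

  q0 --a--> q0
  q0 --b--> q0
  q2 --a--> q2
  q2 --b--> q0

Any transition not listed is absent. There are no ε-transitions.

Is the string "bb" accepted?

No

Start in {q0}.
Read 'b': q0→{q0}; now {q0}.
Read 'b': q0→{q0}; now {q0}.
The final set {q0} contains no accepting state.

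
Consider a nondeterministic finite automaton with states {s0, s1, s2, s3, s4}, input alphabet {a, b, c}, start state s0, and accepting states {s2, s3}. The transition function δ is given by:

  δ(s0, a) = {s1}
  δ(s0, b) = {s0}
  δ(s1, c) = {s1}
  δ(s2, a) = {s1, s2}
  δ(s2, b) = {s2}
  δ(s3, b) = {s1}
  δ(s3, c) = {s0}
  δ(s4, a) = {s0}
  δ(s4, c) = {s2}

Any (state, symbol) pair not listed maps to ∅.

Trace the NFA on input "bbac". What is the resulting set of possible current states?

Start in {s0}.
Read 'b': s0→{s0}; now {s0}.
Read 'b': s0→{s0}; now {s0}.
Read 'a': s0→{s1}; now {s1}.
Read 'c': s1→{s1}; now {s1}.

{s1}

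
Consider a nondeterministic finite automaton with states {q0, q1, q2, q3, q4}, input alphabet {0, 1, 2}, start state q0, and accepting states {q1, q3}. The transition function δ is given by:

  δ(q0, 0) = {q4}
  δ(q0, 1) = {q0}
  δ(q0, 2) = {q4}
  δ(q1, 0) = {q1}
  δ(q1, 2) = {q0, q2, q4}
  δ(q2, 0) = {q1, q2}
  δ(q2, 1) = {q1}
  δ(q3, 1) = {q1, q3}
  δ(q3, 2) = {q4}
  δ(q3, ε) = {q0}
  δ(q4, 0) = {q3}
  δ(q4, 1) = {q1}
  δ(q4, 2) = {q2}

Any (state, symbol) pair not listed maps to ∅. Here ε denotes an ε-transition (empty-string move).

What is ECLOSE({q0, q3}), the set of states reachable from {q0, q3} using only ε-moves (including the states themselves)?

{q0, q3}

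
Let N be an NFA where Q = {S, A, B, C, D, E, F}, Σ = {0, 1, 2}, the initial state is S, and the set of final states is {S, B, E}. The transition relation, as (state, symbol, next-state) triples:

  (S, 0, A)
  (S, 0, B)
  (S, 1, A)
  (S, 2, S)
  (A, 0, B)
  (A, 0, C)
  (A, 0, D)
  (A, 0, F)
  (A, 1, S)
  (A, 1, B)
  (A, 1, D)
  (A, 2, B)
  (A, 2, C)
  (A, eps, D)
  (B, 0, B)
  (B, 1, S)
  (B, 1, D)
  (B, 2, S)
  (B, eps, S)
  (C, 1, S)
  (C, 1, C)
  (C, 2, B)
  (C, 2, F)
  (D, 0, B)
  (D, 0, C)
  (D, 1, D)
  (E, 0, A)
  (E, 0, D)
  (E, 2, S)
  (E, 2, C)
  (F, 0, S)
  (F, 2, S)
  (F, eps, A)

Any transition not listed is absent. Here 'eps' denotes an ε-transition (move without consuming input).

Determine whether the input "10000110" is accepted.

Yes

Start in {S}.
Read '1': S→{A}; union {A}; ε-closure = {A, D}.
Read '0': A→{B, C, D, F}, D→{B, C}; union {B, C, D, F}; ε-closure = {S, A, B, C, D, F}.
Read '0': S→{A, B}, A→{B, C, D, F}, B→{B}, C→∅, D→{B, C}, F→{S}; now {S, A, B, C, D, F}.
Read '0': S→{A, B}, A→{B, C, D, F}, B→{B}, C→∅, D→{B, C}, F→{S}; now {S, A, B, C, D, F}.
Read '0': S→{A, B}, A→{B, C, D, F}, B→{B}, C→∅, D→{B, C}, F→{S}; now {S, A, B, C, D, F}.
Read '1': S→{A}, A→{S, B, D}, B→{S, D}, C→{S, C}, D→{D}, F→∅; now {S, A, B, C, D}.
Read '1': S→{A}, A→{S, B, D}, B→{S, D}, C→{S, C}, D→{D}; now {S, A, B, C, D}.
Read '0': S→{A, B}, A→{B, C, D, F}, B→{B}, C→∅, D→{B, C}; union {A, B, C, D, F}; ε-closure = {S, A, B, C, D, F}.
The final set {S, A, B, C, D, F} contains the accepting states S, B.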